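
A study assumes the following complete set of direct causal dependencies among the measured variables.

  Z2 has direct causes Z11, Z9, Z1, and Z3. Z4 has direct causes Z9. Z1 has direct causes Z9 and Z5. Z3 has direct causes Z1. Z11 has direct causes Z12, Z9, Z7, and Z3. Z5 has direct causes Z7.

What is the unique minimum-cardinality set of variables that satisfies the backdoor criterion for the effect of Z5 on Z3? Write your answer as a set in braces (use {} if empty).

{}

Variables eligible for adjustment (non-descendants of Z5, excluding Z5 and Z3): {Z12, Z4, Z7, Z9}.
Backdoor paths from Z5 to Z3:
  P1: Z5 <- Z7 -> Z11 <- Z9 -> Z1 -> Z3
  P2: Z5 <- Z7 -> Z11 <- Z9 -> Z1 -> Z2 <- Z3
  P3: Z5 <- Z7 -> Z11 <- Z9 -> Z2 <- Z1 -> Z3
  P4: Z5 <- Z7 -> Z11 <- Z9 -> Z2 <- Z3
  P5: Z5 <- Z7 -> Z11 <- Z3
  P6: Z5 <- Z7 -> Z11 -> Z2 <- Z9 -> Z1 -> Z3
  P7: Z5 <- Z7 -> Z11 -> Z2 <- Z1 -> Z3
  P8: Z5 <- Z7 -> Z11 -> Z2 <- Z3
Each backdoor path contains an unconditioned collider, so every path is already blocked with the empty conditioning set:
  P1: blocked at collider Z11 (neither it nor any descendant is in the conditioning set).
  P2: blocked at collider Z11 (neither it nor any descendant is in the conditioning set).
  P3: blocked at collider Z11 (neither it nor any descendant is in the conditioning set).
  P4: blocked at collider Z11 (neither it nor any descendant is in the conditioning set).
  P5: blocked at collider Z11 (neither it nor any descendant is in the conditioning set).
  P6: blocked at collider Z2 (neither it nor any descendant is in the conditioning set).
  P7: blocked at collider Z2 (neither it nor any descendant is in the conditioning set).
  P8: blocked at collider Z2 (neither it nor any descendant is in the conditioning set).
The empty set is therefore the unique smallest valid set.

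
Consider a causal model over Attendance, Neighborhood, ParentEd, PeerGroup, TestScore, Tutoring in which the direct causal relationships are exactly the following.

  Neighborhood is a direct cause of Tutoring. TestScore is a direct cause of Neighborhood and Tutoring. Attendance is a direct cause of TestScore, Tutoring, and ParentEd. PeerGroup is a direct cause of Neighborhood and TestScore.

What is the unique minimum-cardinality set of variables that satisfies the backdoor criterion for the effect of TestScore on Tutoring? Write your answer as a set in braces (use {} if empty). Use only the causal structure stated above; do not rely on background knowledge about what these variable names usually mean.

{Attendance, PeerGroup}

Variables eligible for adjustment (non-descendants of TestScore, excluding TestScore and Tutoring): {Attendance, ParentEd, PeerGroup}.
Backdoor paths from TestScore to Tutoring:
  P1: TestScore <- PeerGroup -> Neighborhood -> Tutoring
  P2: TestScore <- Attendance -> Tutoring
The empty set is not sufficient: P1 (TestScore <- PeerGroup -> Neighborhood -> Tutoring) has no collider blocking it and no conditioned non-collider, so it is open.
Try {Attendance, PeerGroup}:
  P1: blocked at fork node PeerGroup ∈ conditioning set.
  P2: blocked at fork node Attendance ∈ conditioning set.
{Attendance, PeerGroup} contains no descendant of TestScore and blocks every backdoor path.
Every element of {Attendance, PeerGroup} is needed (dropping Attendance leaves P2 open; dropping PeerGroup leaves P1 open), so no proper subset is valid.
Among all size-2 subsets of the eligible variables, only {Attendance, PeerGroup} blocks every backdoor path, so it is the unique smallest valid adjustment set.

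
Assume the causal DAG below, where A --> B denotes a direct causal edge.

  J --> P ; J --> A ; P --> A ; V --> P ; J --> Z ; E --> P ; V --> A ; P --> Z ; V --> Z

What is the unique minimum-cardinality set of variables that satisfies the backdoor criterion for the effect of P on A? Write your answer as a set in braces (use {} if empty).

Variables eligible for adjustment (non-descendants of P, excluding P and A): {E, J, V}.
Backdoor paths from P to A:
  P1: P <- J -> Z <- V -> A
  P2: P <- J -> A
  P3: P <- V -> Z <- J -> A
  P4: P <- V -> A
The empty set is not sufficient: P2 (P <- J -> A) has no collider blocking it and no conditioned non-collider, so it is open.
Try {J, V}:
  P1: blocked at fork node J ∈ conditioning set.
  P2: blocked at fork node J ∈ conditioning set.
  P3: blocked at fork node V ∈ conditioning set.
  P4: blocked at fork node V ∈ conditioning set.
{J, V} contains no descendant of P and blocks every backdoor path.
Every element of {J, V} is needed (dropping J leaves P2 open; dropping V leaves P4 open), so no proper subset is valid.
Among all size-2 subsets of the eligible variables, only {J, V} blocks every backdoor path, so it is the unique smallest valid adjustment set.

{J, V}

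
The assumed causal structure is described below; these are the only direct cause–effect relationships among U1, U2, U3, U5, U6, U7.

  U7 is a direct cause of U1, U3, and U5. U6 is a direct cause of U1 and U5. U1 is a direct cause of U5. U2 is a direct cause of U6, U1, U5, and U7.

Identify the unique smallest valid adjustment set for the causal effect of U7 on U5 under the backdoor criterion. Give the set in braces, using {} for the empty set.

Variables eligible for adjustment (non-descendants of U7, excluding U7 and U5): {U2, U6}.
Backdoor paths from U7 to U5:
  P1: U7 <- U2 -> U6 -> U1 -> U5
  P2: U7 <- U2 -> U6 -> U5
  P3: U7 <- U2 -> U1 <- U6 -> U5
  P4: U7 <- U2 -> U1 -> U5
  P5: U7 <- U2 -> U5
The empty set is not sufficient: P1 (U7 <- U2 -> U6 -> U1 -> U5) has no collider blocking it and no conditioned non-collider, so it is open.
Try {U2}:
  P1: blocked at fork node U2 ∈ conditioning set.
  P2: blocked at fork node U2 ∈ conditioning set.
  P3: blocked at fork node U2 ∈ conditioning set.
  P4: blocked at fork node U2 ∈ conditioning set.
  P5: blocked at fork node U2 ∈ conditioning set.
{U2} contains no descendant of U7 and blocks every backdoor path.
No other singleton works — e.g. {U6} leaves P4 open — so {U2} is the unique smallest valid adjustment set.

{U2}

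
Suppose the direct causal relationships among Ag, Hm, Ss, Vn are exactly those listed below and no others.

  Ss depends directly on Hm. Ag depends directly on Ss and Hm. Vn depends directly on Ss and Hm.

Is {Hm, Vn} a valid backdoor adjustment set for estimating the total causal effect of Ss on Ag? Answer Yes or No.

Backdoor paths from Ss to Ag (paths whose first edge points into Ss):
  P1: Ss <- Hm -> Ag
Condition 1 (no descendant of Ss in the set): FAILS — Vn is a descendant of Ss.
Condition 2 (every backdoor path blocked by {Hm, Vn}):
  P1: blocked at fork node Hm ∈ conditioning set.
{Hm, Vn} does not satisfy the backdoor criterion.

No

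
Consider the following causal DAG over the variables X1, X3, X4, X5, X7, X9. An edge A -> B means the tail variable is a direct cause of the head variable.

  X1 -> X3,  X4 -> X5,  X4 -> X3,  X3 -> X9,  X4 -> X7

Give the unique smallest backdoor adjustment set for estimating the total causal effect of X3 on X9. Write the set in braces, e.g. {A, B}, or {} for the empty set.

{}

Variables eligible for adjustment (non-descendants of X3, excluding X3 and X9): {X1, X4, X5, X7}.
Backdoor paths from X3 to X9:
  (none)
With no backdoor paths the empty set already satisfies the criterion, and it is trivially minimal.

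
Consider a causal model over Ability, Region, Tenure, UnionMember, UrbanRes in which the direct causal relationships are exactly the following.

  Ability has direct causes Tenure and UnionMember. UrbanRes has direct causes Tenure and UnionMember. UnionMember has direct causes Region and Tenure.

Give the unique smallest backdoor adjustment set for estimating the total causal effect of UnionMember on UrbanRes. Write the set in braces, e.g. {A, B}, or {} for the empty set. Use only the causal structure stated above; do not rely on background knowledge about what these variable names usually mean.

Variables eligible for adjustment (non-descendants of UnionMember, excluding UnionMember and UrbanRes): {Region, Tenure}.
Backdoor paths from UnionMember to UrbanRes:
  P1: UnionMember <- Tenure -> UrbanRes
The empty set is not sufficient: P1 (UnionMember <- Tenure -> UrbanRes) has no collider blocking it and no conditioned non-collider, so it is open.
Try {Tenure}:
  P1: blocked at fork node Tenure ∈ conditioning set.
{Tenure} contains no descendant of UnionMember and blocks every backdoor path.
No other singleton works — e.g. {Region} leaves P1 open — so {Tenure} is the unique smallest valid adjustment set.

{Tenure}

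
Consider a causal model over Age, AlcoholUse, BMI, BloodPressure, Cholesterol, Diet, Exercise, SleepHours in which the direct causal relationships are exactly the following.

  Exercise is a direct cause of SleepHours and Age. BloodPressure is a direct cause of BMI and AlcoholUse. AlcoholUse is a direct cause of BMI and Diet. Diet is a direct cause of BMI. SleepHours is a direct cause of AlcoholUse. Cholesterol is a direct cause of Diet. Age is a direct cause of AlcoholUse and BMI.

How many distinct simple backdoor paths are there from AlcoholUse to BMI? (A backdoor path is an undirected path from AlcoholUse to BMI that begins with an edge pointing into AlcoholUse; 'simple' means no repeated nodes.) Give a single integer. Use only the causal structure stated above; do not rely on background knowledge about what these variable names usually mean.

3

A backdoor path from AlcoholUse to BMI is any simple undirected path whose first edge points into AlcoholUse (i.e. leaves AlcoholUse via a parent).
Parents of AlcoholUse: {Age, BloodPressure, SleepHours}.
Enumerating:
  P1: AlcoholUse <- Age -> BMI
  P2: AlcoholUse <- BloodPressure -> BMI
  P3: AlcoholUse <- SleepHours <- Exercise -> Age -> BMI
That exhausts the simple backdoor paths. Count: 3.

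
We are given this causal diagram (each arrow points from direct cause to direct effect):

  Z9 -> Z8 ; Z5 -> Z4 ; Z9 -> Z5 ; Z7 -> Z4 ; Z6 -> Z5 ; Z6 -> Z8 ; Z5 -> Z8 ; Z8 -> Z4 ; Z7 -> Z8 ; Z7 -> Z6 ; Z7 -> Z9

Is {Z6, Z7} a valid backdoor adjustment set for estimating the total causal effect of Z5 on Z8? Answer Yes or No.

No

Backdoor paths from Z5 to Z8 (paths whose first edge points into Z5):
  P1: Z5 <- Z9 <- Z7 -> Z6 -> Z8
  P2: Z5 <- Z9 <- Z7 -> Z8
  P3: Z5 <- Z9 <- Z7 -> Z4 <- Z8
  P4: Z5 <- Z9 -> Z8
  P5: Z5 <- Z6 <- Z7 -> Z9 -> Z8
  P6: Z5 <- Z6 <- Z7 -> Z8
  P7: Z5 <- Z6 <- Z7 -> Z4 <- Z8
  P8: Z5 <- Z6 -> Z8
Condition 1 (no descendant of Z5 in the set): holds — descendants of Z5 are {Z4, Z8}; none are in {Z6, Z7}.
Condition 2 (every backdoor path blocked by {Z6, Z7}):
  P1: blocked at fork node Z7 ∈ conditioning set.
  P2: blocked at fork node Z7 ∈ conditioning set.
  P3: blocked at fork node Z7 ∈ conditioning set.
  P4: open — no interior node is in the conditioning set.
  P5: blocked at chain node Z6 ∈ conditioning set.
  P6: blocked at chain node Z6 ∈ conditioning set.
  P7: blocked at chain node Z6 ∈ conditioning set.
  P8: blocked at fork node Z6 ∈ conditioning set.
{Z6, Z7} does not satisfy the backdoor criterion.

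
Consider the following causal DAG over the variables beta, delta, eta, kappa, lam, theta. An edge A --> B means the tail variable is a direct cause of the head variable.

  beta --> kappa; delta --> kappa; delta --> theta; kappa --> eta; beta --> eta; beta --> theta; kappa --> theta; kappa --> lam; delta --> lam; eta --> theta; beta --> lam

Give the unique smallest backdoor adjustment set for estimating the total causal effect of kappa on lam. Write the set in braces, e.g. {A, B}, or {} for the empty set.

Variables eligible for adjustment (non-descendants of kappa, excluding kappa and lam): {beta, delta}.
Backdoor paths from kappa to lam:
  P1: kappa <- delta -> theta <- beta -> lam
  P2: kappa <- delta -> theta <- eta <- beta -> lam
  P3: kappa <- delta -> lam
  P4: kappa <- beta -> eta -> theta <- delta -> lam
  P5: kappa <- beta -> theta <- delta -> lam
  P6: kappa <- beta -> lam
The empty set is not sufficient: P3 (kappa <- delta -> lam) has no collider blocking it and no conditioned non-collider, so it is open.
Try {beta, delta}:
  P1: blocked at fork node delta ∈ conditioning set.
  P2: blocked at fork node delta ∈ conditioning set.
  P3: blocked at fork node delta ∈ conditioning set.
  P4: blocked at fork node beta ∈ conditioning set.
  P5: blocked at fork node beta ∈ conditioning set.
  P6: blocked at fork node beta ∈ conditioning set.
{beta, delta} contains no descendant of kappa and blocks every backdoor path.
Every element of {beta, delta} is needed (dropping beta leaves P6 open; dropping delta leaves P3 open), so no proper subset is valid.
Among all size-2 subsets of the eligible variables, only {beta, delta} blocks every backdoor path, so it is the unique smallest valid adjustment set.

{beta, delta}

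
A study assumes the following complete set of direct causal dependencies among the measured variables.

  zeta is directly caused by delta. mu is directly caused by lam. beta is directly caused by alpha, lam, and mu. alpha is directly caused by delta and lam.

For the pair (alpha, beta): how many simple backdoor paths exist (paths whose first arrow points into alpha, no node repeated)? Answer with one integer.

A backdoor path from alpha to beta is any simple undirected path whose first edge points into alpha (i.e. leaves alpha via a parent).
Parents of alpha: {delta, lam}.
Enumerating:
  P1: alpha <- lam -> mu -> beta
  P2: alpha <- lam -> beta
That exhausts the simple backdoor paths. Count: 2.

2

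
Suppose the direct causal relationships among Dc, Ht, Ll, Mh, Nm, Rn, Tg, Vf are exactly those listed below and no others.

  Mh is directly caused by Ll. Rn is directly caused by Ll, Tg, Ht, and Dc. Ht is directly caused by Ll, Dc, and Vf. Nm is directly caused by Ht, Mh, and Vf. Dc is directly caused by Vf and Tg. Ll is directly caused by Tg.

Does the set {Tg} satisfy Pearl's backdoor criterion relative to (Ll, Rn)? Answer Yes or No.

Yes

Backdoor paths from Ll to Rn (paths whose first edge points into Ll):
  P1: Ll <- Tg -> Dc <- Vf -> Ht -> Rn
  P2: Ll <- Tg -> Dc <- Vf -> Nm <- Ht -> Rn
  P3: Ll <- Tg -> Dc -> Ht -> Rn
  P4: Ll <- Tg -> Dc -> Rn
  P5: Ll <- Tg -> Rn
Condition 1 (no descendant of Ll in the set): holds — descendants of Ll are {Ht, Mh, Nm, Rn}; none are in {Tg}.
Condition 2 (every backdoor path blocked by {Tg}):
  P1: blocked at fork node Tg ∈ conditioning set.
  P2: blocked at fork node Tg ∈ conditioning set.
  P3: blocked at fork node Tg ∈ conditioning set.
  P4: blocked at fork node Tg ∈ conditioning set.
  P5: blocked at fork node Tg ∈ conditioning set.
{Tg} satisfies the backdoor criterion.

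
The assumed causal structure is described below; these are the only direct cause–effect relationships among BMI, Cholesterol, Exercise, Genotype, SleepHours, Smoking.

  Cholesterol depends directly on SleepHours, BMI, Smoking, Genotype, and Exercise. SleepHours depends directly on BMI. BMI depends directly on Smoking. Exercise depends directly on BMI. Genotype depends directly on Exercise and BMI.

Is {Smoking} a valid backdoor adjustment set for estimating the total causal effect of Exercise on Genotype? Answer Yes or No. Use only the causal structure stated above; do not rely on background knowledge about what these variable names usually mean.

No

Backdoor paths from Exercise to Genotype (paths whose first edge points into Exercise):
  P1: Exercise <- BMI <- Smoking -> Cholesterol <- Genotype
  P2: Exercise <- BMI -> SleepHours -> Cholesterol <- Genotype
  P3: Exercise <- BMI -> Genotype
  P4: Exercise <- BMI -> Cholesterol <- Genotype
Condition 1 (no descendant of Exercise in the set): holds — descendants of Exercise are {Cholesterol, Genotype}; none are in {Smoking}.
Condition 2 (every backdoor path blocked by {Smoking}):
  P1: blocked at fork node Smoking ∈ conditioning set.
  P2: blocked at collider Cholesterol (neither it nor any descendant is in the conditioning set).
  P3: open — no interior node is in the conditioning set.
  P4: blocked at collider Cholesterol (neither it nor any descendant is in the conditioning set).
{Smoking} does not satisfy the backdoor criterion.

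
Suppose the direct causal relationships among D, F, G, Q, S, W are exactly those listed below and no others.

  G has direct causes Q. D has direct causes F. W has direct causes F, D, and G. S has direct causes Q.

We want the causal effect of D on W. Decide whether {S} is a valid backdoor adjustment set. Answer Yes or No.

No

Backdoor paths from D to W (paths whose first edge points into D):
  P1: D <- F -> W
Condition 1 (no descendant of D in the set): holds — descendants of D are {W}; none are in {S}.
Condition 2 (every backdoor path blocked by {S}):
  P1: open — no interior node is in the conditioning set.
{S} does not satisfy the backdoor criterion.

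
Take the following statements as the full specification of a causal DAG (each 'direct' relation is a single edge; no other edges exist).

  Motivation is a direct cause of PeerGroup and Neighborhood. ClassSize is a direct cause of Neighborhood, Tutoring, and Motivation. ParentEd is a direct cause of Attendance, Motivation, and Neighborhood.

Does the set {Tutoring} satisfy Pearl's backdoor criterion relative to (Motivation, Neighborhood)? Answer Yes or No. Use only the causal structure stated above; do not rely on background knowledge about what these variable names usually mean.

No

Backdoor paths from Motivation to Neighborhood (paths whose first edge points into Motivation):
  P1: Motivation <- ClassSize -> Neighborhood
  P2: Motivation <- ParentEd -> Neighborhood
Condition 1 (no descendant of Motivation in the set): holds — descendants of Motivation are {Neighborhood, PeerGroup}; none are in {Tutoring}.
Condition 2 (every backdoor path blocked by {Tutoring}):
  P1: open — no interior node is in the conditioning set.
  P2: open — no interior node is in the conditioning set.
{Tutoring} does not satisfy the backdoor criterion.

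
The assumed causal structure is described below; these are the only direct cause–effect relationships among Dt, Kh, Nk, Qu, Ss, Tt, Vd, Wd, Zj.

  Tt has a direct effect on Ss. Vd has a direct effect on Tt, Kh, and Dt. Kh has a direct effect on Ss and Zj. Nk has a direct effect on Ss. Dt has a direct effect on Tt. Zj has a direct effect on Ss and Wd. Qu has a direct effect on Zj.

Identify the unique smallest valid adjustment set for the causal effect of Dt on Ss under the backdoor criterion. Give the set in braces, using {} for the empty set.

Variables eligible for adjustment (non-descendants of Dt, excluding Dt and Ss): {Kh, Nk, Qu, Vd, Wd, Zj}.
Backdoor paths from Dt to Ss:
  P1: Dt <- Vd -> Tt -> Ss
  P2: Dt <- Vd -> Kh -> Zj -> Ss
  P3: Dt <- Vd -> Kh -> Ss
The empty set is not sufficient: P1 (Dt <- Vd -> Tt -> Ss) has no collider blocking it and no conditioned non-collider, so it is open.
Try {Vd}:
  P1: blocked at fork node Vd ∈ conditioning set.
  P2: blocked at fork node Vd ∈ conditioning set.
  P3: blocked at fork node Vd ∈ conditioning set.
{Vd} contains no descendant of Dt and blocks every backdoor path.
No other singleton works — e.g. {Nk} leaves P1 open — so {Vd} is the unique smallest valid adjustment set.

{Vd}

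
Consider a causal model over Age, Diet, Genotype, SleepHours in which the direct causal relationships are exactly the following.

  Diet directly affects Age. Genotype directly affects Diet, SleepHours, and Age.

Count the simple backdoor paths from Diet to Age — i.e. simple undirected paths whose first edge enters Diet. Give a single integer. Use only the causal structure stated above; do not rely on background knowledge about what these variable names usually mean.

A backdoor path from Diet to Age is any simple undirected path whose first edge points into Diet (i.e. leaves Diet via a parent).
Parents of Diet: {Genotype}.
Enumerating:
  P1: Diet <- Genotype -> Age
That exhausts the simple backdoor paths. Count: 1.

1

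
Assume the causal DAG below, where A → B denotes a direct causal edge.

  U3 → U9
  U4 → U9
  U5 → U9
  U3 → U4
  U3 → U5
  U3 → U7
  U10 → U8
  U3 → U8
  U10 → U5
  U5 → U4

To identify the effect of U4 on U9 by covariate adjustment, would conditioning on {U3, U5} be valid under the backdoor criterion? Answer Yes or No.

Yes

Backdoor paths from U4 to U9 (paths whose first edge points into U4):
  P1: U4 <- U3 -> U5 -> U9
  P2: U4 <- U3 -> U8 <- U10 -> U5 -> U9
  P3: U4 <- U3 -> U9
  P4: U4 <- U5 <- U3 -> U9
  P5: U4 <- U5 <- U10 -> U8 <- U3 -> U9
  P6: U4 <- U5 -> U9
Condition 1 (no descendant of U4 in the set): holds — descendants of U4 are {U9}; none are in {U3, U5}.
Condition 2 (every backdoor path blocked by {U3, U5}):
  P1: blocked at fork node U3 ∈ conditioning set.
  P2: blocked at fork node U3 ∈ conditioning set.
  P3: blocked at fork node U3 ∈ conditioning set.
  P4: blocked at chain node U5 ∈ conditioning set.
  P5: blocked at chain node U5 ∈ conditioning set.
  P6: blocked at fork node U5 ∈ conditioning set.
{U3, U5} satisfies the backdoor criterion.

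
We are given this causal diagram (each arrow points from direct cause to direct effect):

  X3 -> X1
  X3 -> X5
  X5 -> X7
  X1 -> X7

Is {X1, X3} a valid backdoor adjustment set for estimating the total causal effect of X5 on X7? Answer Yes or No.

Backdoor paths from X5 to X7 (paths whose first edge points into X5):
  P1: X5 <- X3 -> X1 -> X7
Condition 1 (no descendant of X5 in the set): holds — descendants of X5 are {X7}; none are in {X1, X3}.
Condition 2 (every backdoor path blocked by {X1, X3}):
  P1: blocked at fork node X3 ∈ conditioning set.
{X1, X3} satisfies the backdoor criterion.

Yes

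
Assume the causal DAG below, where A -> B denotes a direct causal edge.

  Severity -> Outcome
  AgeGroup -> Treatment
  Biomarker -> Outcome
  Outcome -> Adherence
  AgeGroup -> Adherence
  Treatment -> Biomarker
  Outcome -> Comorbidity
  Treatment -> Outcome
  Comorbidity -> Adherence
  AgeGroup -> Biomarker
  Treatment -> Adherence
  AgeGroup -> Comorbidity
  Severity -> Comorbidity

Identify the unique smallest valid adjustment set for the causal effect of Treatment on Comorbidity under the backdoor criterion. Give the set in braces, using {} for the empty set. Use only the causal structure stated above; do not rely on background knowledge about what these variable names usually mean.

Variables eligible for adjustment (non-descendants of Treatment, excluding Treatment and Comorbidity): {AgeGroup, Severity}.
Backdoor paths from Treatment to Comorbidity:
  P1: Treatment <- AgeGroup -> Biomarker -> Outcome <- Severity -> Comorbidity
  P2: Treatment <- AgeGroup -> Biomarker -> Outcome -> Comorbidity
  P3: Treatment <- AgeGroup -> Biomarker -> Outcome -> Adherence <- Comorbidity
  P4: Treatment <- AgeGroup -> Comorbidity
  P5: Treatment <- AgeGroup -> Adherence <- Outcome <- Severity -> Comorbidity
  P6: Treatment <- AgeGroup -> Adherence <- Outcome -> Comorbidity
  P7: Treatment <- AgeGroup -> Adherence <- Comorbidity
The empty set is not sufficient: P2 (Treatment <- AgeGroup -> Biomarker -> Outcome -> Comorbidity) has no collider blocking it and no conditioned non-collider, so it is open.
Try {AgeGroup}:
  P1: blocked at fork node AgeGroup ∈ conditioning set.
  P2: blocked at fork node AgeGroup ∈ conditioning set.
  P3: blocked at fork node AgeGroup ∈ conditioning set.
  P4: blocked at fork node AgeGroup ∈ conditioning set.
  P5: blocked at fork node AgeGroup ∈ conditioning set.
  P6: blocked at fork node AgeGroup ∈ conditioning set.
  P7: blocked at fork node AgeGroup ∈ conditioning set.
{AgeGroup} contains no descendant of Treatment and blocks every backdoor path.
No other singleton works — e.g. {Severity} leaves P2 open — so {AgeGroup} is the unique smallest valid adjustment set.

{AgeGroup}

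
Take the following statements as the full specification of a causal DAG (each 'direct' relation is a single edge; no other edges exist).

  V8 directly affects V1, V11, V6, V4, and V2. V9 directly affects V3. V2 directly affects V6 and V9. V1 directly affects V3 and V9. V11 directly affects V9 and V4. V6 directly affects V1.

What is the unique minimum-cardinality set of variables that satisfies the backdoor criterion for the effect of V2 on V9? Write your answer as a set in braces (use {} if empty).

Variables eligible for adjustment (non-descendants of V2, excluding V2 and V9): {V11, V4, V8}.
Backdoor paths from V2 to V9:
  P1: V2 <- V8 -> V6 -> V1 -> V9
  P2: V2 <- V8 -> V6 -> V1 -> V3 <- V9
  P3: V2 <- V8 -> V11 -> V9
  P4: V2 <- V8 -> V1 -> V9
  P5: V2 <- V8 -> V1 -> V3 <- V9
  P6: V2 <- V8 -> V4 <- V11 -> V9
The empty set is not sufficient: P1 (V2 <- V8 -> V6 -> V1 -> V9) has no collider blocking it and no conditioned non-collider, so it is open.
Try {V8}:
  P1: blocked at fork node V8 ∈ conditioning set.
  P2: blocked at fork node V8 ∈ conditioning set.
  P3: blocked at fork node V8 ∈ conditioning set.
  P4: blocked at fork node V8 ∈ conditioning set.
  P5: blocked at fork node V8 ∈ conditioning set.
  P6: blocked at fork node V8 ∈ conditioning set.
{V8} contains no descendant of V2 and blocks every backdoor path.
No other singleton works — e.g. {V11} leaves P1 open — so {V8} is the unique smallest valid adjustment set.

{V8}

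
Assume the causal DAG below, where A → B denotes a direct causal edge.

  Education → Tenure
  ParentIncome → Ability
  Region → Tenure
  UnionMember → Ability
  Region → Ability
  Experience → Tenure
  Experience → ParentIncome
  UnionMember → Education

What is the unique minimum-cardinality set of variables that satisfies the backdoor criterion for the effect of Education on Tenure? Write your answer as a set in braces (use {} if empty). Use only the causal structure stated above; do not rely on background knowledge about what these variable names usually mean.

Variables eligible for adjustment (non-descendants of Education, excluding Education and Tenure): {Ability, Experience, ParentIncome, Region, UnionMember}.
Backdoor paths from Education to Tenure:
  P1: Education <- UnionMember -> Ability <- Region -> Tenure
  P2: Education <- UnionMember -> Ability <- ParentIncome <- Experience -> Tenure
Each backdoor path contains an unconditioned collider, so every path is already blocked with the empty conditioning set:
  P1: blocked at collider Ability (neither it nor any descendant is in the conditioning set).
  P2: blocked at collider Ability (neither it nor any descendant is in the conditioning set).
The empty set is therefore the unique smallest valid set.

{}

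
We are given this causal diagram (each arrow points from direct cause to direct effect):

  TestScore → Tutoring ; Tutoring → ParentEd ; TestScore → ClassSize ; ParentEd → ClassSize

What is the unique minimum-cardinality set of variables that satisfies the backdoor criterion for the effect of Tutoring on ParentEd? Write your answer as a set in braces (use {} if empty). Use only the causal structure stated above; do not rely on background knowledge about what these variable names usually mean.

{}

Variables eligible for adjustment (non-descendants of Tutoring, excluding Tutoring and ParentEd): {TestScore}.
Backdoor paths from Tutoring to ParentEd:
  P1: Tutoring <- TestScore -> ClassSize <- ParentEd
Each backdoor path contains an unconditioned collider, so every path is already blocked with the empty conditioning set:
  P1: blocked at collider ClassSize (neither it nor any descendant is in the conditioning set).
The empty set is therefore the unique smallest valid set.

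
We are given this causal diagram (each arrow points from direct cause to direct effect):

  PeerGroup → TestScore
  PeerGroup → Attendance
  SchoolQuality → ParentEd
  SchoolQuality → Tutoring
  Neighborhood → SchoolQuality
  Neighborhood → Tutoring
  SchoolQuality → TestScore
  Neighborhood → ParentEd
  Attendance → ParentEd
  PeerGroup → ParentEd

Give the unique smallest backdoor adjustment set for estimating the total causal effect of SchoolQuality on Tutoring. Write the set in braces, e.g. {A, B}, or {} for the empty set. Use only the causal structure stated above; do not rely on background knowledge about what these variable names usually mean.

{Neighborhood}

Variables eligible for adjustment (non-descendants of SchoolQuality, excluding SchoolQuality and Tutoring): {Attendance, Neighborhood, PeerGroup}.
Backdoor paths from SchoolQuality to Tutoring:
  P1: SchoolQuality <- Neighborhood -> Tutoring
The empty set is not sufficient: P1 (SchoolQuality <- Neighborhood -> Tutoring) has no collider blocking it and no conditioned non-collider, so it is open.
Try {Neighborhood}:
  P1: blocked at fork node Neighborhood ∈ conditioning set.
{Neighborhood} contains no descendant of SchoolQuality and blocks every backdoor path.
No other singleton works — e.g. {PeerGroup} leaves P1 open — so {Neighborhood} is the unique smallest valid adjustment set.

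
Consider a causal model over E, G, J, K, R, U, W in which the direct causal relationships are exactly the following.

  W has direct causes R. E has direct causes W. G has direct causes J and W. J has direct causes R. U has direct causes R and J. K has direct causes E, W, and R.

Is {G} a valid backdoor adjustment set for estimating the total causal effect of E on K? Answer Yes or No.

Backdoor paths from E to K (paths whose first edge points into E):
  P1: E <- W <- R -> K
  P2: E <- W -> K
  P3: E <- W -> G <- J <- R -> K
  P4: E <- W -> G <- J -> U <- R -> K
Condition 1 (no descendant of E in the set): holds — descendants of E are {K}; none are in {G}.
Condition 2 (every backdoor path blocked by {G}):
  P1: open — no interior node is in the conditioning set.
  P2: open — no interior node is in the conditioning set.
  P3: open — collider(s) G are conditioned on (or have a conditioned descendant) and no non-collider on the path is in the set.
  P4: blocked at collider U (neither it nor any descendant is in the conditioning set).
{G} does not satisfy the backdoor criterion.

No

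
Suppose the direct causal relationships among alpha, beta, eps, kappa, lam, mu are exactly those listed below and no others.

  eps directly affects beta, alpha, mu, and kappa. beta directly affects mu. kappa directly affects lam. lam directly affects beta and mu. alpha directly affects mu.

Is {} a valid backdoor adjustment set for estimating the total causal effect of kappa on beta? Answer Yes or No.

Backdoor paths from kappa to beta (paths whose first edge points into kappa):
  P1: kappa <- eps -> alpha -> mu <- lam -> beta
  P2: kappa <- eps -> alpha -> mu <- beta
  P3: kappa <- eps -> beta
  P4: kappa <- eps -> mu <- lam -> beta
  P5: kappa <- eps -> mu <- beta
Condition 1 (no descendant of kappa in the set): holds — descendants of kappa are {beta, lam, mu}; none are in {}.
Condition 2 (every backdoor path blocked by {}):
  P1: blocked at collider mu (neither it nor any descendant is in the conditioning set).
  P2: blocked at collider mu (neither it nor any descendant is in the conditioning set).
  P3: open — no interior node is in the conditioning set.
  P4: blocked at collider mu (neither it nor any descendant is in the conditioning set).
  P5: blocked at collider mu (neither it nor any descendant is in the conditioning set).
{} does not satisfy the backdoor criterion.

No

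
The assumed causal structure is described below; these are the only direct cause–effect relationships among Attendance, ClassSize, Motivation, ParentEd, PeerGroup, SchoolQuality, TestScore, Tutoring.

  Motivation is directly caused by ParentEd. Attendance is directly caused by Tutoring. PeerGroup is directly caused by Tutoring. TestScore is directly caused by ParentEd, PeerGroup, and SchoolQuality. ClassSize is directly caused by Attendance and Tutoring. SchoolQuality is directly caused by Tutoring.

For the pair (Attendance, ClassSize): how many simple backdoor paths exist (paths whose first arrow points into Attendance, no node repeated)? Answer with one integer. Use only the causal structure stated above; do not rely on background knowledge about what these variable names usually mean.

A backdoor path from Attendance to ClassSize is any simple undirected path whose first edge points into Attendance (i.e. leaves Attendance via a parent).
Parents of Attendance: {Tutoring}.
Enumerating:
  P1: Attendance <- Tutoring -> ClassSize
That exhausts the simple backdoor paths. Count: 1.

1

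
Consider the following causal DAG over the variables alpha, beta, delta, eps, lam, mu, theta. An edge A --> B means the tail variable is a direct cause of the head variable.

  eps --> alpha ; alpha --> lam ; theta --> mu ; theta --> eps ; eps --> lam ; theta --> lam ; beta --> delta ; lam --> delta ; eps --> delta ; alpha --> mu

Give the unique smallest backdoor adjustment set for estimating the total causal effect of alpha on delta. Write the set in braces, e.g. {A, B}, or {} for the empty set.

Variables eligible for adjustment (non-descendants of alpha, excluding alpha and delta): {beta, eps, theta}.
Backdoor paths from alpha to delta:
  P1: alpha <- eps <- theta -> lam -> delta
  P2: alpha <- eps -> lam -> delta
  P3: alpha <- eps -> delta
The empty set is not sufficient: P1 (alpha <- eps <- theta -> lam -> delta) has no collider blocking it and no conditioned non-collider, so it is open.
Try {eps}:
  P1: blocked at chain node eps ∈ conditioning set.
  P2: blocked at fork node eps ∈ conditioning set.
  P3: blocked at fork node eps ∈ conditioning set.
{eps} contains no descendant of alpha and blocks every backdoor path.
No other singleton works — e.g. {theta} leaves P2 open — so {eps} is the unique smallest valid adjustment set.

{eps}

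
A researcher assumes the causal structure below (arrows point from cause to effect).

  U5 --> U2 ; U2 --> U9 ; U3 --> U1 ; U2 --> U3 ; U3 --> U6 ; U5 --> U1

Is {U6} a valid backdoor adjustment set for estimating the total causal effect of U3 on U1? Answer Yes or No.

Backdoor paths from U3 to U1 (paths whose first edge points into U3):
  P1: U3 <- U2 <- U5 -> U1
Condition 1 (no descendant of U3 in the set): FAILS — U6 is a descendant of U3.
Condition 2 (every backdoor path blocked by {U6}):
  P1: open — no interior node is in the conditioning set.
{U6} does not satisfy the backdoor criterion.

No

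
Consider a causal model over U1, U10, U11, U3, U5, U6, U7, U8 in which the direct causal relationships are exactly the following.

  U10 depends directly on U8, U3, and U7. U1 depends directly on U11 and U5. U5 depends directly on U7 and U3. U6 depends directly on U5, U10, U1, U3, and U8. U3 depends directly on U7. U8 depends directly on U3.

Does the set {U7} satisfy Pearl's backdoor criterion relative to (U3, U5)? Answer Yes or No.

Backdoor paths from U3 to U5 (paths whose first edge points into U3):
  P1: U3 <- U7 -> U10 <- U8 -> U6 <- U5
  P2: U3 <- U7 -> U10 <- U8 -> U6 <- U1 <- U5
  P3: U3 <- U7 -> U10 -> U6 <- U5
  P4: U3 <- U7 -> U10 -> U6 <- U1 <- U5
  P5: U3 <- U7 -> U5
Condition 1 (no descendant of U3 in the set): holds — descendants of U3 are {U1, U10, U5, U6, U8}; none are in {U7}.
Condition 2 (every backdoor path blocked by {U7}):
  P1: blocked at fork node U7 ∈ conditioning set.
  P2: blocked at fork node U7 ∈ conditioning set.
  P3: blocked at fork node U7 ∈ conditioning set.
  P4: blocked at fork node U7 ∈ conditioning set.
  P5: blocked at fork node U7 ∈ conditioning set.
{U7} satisfies the backdoor criterion.

Yes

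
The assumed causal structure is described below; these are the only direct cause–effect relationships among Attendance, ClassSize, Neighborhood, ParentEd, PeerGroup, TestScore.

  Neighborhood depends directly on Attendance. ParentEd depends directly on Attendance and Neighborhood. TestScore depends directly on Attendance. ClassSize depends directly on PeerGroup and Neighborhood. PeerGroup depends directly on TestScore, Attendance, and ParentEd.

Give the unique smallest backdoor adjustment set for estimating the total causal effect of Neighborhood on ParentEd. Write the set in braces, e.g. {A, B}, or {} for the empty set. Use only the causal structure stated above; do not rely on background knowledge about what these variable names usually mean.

{Attendance}

Variables eligible for adjustment (non-descendants of Neighborhood, excluding Neighborhood and ParentEd): {Attendance, TestScore}.
Backdoor paths from Neighborhood to ParentEd:
  P1: Neighborhood <- Attendance -> TestScore -> PeerGroup <- ParentEd
  P2: Neighborhood <- Attendance -> ParentEd
  P3: Neighborhood <- Attendance -> PeerGroup <- ParentEd
The empty set is not sufficient: P2 (Neighborhood <- Attendance -> ParentEd) has no collider blocking it and no conditioned non-collider, so it is open.
Try {Attendance}:
  P1: blocked at fork node Attendance ∈ conditioning set.
  P2: blocked at fork node Attendance ∈ conditioning set.
  P3: blocked at fork node Attendance ∈ conditioning set.
{Attendance} contains no descendant of Neighborhood and blocks every backdoor path.
No other singleton works — e.g. {TestScore} leaves P2 open — so {Attendance} is the unique smallest valid adjustment set.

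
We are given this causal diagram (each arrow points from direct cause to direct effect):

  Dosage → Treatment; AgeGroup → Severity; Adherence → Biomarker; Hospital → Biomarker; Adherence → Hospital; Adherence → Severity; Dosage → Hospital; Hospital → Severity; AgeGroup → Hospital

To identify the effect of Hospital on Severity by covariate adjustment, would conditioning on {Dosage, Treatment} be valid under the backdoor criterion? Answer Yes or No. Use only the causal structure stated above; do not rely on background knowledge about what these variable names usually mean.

No

Backdoor paths from Hospital to Severity (paths whose first edge points into Hospital):
  P1: Hospital <- AgeGroup -> Severity
  P2: Hospital <- Adherence -> Severity
Condition 1 (no descendant of Hospital in the set): holds — descendants of Hospital are {Biomarker, Severity}; none are in {Dosage, Treatment}.
Condition 2 (every backdoor path blocked by {Dosage, Treatment}):
  P1: open — no interior node is in the conditioning set.
  P2: open — no interior node is in the conditioning set.
{Dosage, Treatment} does not satisfy the backdoor criterion.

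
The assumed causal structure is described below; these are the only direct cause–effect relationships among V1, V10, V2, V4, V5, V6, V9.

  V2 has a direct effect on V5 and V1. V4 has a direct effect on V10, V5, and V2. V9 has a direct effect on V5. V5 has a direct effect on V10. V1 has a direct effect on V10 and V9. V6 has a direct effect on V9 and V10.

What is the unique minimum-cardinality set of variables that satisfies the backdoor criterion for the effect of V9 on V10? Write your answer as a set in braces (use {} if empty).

{V1, V6}

Variables eligible for adjustment (non-descendants of V9, excluding V9 and V10): {V1, V2, V4, V6}.
Backdoor paths from V9 to V10:
  P1: V9 <- V6 -> V10
  P2: V9 <- V1 <- V2 <- V4 -> V5 -> V10
  P3: V9 <- V1 <- V2 <- V4 -> V10
  P4: V9 <- V1 <- V2 -> V5 <- V4 -> V10
  P5: V9 <- V1 <- V2 -> V5 -> V10
  P6: V9 <- V1 -> V10
The empty set is not sufficient: P1 (V9 <- V6 -> V10) has no collider blocking it and no conditioned non-collider, so it is open.
Try {V1, V6}:
  P1: blocked at fork node V6 ∈ conditioning set.
  P2: blocked at chain node V1 ∈ conditioning set.
  P3: blocked at chain node V1 ∈ conditioning set.
  P4: blocked at chain node V1 ∈ conditioning set.
  P5: blocked at chain node V1 ∈ conditioning set.
  P6: blocked at fork node V1 ∈ conditioning set.
{V1, V6} contains no descendant of V9 and blocks every backdoor path.
Every element of {V1, V6} is needed (dropping V1 leaves P2 open; dropping V6 leaves P1 open), so no proper subset is valid.
Among all size-2 subsets of the eligible variables, only {V1, V6} blocks every backdoor path, so it is the unique smallest valid adjustment set.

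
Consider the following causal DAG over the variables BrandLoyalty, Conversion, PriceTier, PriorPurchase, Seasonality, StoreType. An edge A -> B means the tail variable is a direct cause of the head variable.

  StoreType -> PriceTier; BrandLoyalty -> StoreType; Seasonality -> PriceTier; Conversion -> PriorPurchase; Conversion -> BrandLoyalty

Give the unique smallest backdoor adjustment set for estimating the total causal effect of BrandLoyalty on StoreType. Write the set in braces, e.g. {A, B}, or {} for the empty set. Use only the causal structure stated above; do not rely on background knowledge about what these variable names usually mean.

{}

Variables eligible for adjustment (non-descendants of BrandLoyalty, excluding BrandLoyalty and StoreType): {Conversion, PriorPurchase, Seasonality}.
Backdoor paths from BrandLoyalty to StoreType:
  (none)
With no backdoor paths the empty set already satisfies the criterion, and it is trivially minimal.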